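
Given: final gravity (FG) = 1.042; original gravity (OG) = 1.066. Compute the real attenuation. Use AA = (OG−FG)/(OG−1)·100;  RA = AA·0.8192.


AA = (1.066 − 1.042)/(1.066 − 1)·100 = 36.3636
RA = 36.3636·0.8192

29.7891 %


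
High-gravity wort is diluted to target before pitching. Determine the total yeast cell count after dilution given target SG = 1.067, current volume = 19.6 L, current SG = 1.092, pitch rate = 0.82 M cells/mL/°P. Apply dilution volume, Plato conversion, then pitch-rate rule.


V_w = V·((SG_c−1)/(SG_t−1)−1);  °P = 259 − 259/SG_t;  cells = rate·(V+V_w)·°P
V_w = 19.6·((1.092−1)/(1.067−1)−1) = 7.3134
V_final = 19.6 + 7.3134 = 26.9134
°P = 259 − 259/1.067 = 16.2634
cells = 0.82·26.9134·16.2634

358.9162 billion cells


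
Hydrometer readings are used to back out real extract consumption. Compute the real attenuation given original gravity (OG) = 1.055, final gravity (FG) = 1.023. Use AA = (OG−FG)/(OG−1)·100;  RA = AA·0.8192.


AA = (1.055 − 1.023)/(1.055 − 1)·100 = 58.1818
RA = 58.1818·0.8192

47.6625 %


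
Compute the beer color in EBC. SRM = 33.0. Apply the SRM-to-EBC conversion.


EBC = SRM · 1.97
EBC = 33.0 · 1.97

65.0100 EBC


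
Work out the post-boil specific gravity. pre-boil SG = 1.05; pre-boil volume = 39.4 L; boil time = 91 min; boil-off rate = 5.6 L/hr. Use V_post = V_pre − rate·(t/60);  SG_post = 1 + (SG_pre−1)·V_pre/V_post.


V_post = 39.4 − 5.6·(91/60) = 30.9067
SG_post = 1 + (1.05 − 1)·39.4/30.9067

1.0637


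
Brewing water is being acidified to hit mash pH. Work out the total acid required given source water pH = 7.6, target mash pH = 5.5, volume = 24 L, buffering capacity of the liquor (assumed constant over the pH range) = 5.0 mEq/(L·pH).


acid = buffering capacity · (pH_source − pH_target) · V
acid = 5.0 · (7.6 − 5.5) · 24

252.0000 mEq


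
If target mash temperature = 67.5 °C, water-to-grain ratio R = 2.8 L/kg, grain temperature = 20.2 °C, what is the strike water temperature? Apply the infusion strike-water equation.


T_strike = (0.41/R)·(T_mash − T_grain) + T_mash
T_strike = (0.41/2.8)·(67.5 − 20.2) + 67.5

74.4261 °C


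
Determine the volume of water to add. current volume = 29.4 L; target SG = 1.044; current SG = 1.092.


V_water = V·((SG_curr − 1)/(SG_target − 1) − 1)
V_water = 29.4·((1.092 − 1)/(1.044 − 1) − 1)

32.0727 L


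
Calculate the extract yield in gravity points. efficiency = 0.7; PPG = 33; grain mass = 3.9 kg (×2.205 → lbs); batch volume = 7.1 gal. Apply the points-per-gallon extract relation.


points = lbs × PPG × eff / vol
lbs = 3.9 × 2.205 = 8.5995
points = 8.5995 × 33 × 0.7 / 7.1

27.9787 points


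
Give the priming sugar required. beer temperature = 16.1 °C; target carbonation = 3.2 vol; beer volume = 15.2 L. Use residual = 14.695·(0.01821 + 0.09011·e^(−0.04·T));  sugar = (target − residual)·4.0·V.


residual = 14.695·(0.01821 + 0.09011·e^(−0.04·16.1)) = 0.9630
sugar = (3.2 − 0.9630)·4.0·15.2

136.0077 g


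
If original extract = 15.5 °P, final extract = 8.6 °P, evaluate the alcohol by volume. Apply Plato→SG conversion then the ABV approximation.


SG = 259/(259 − P);  ABV = (OG − FG)·131.25
OG = 259/(259 − 15.5) = 1.0637
FG = 259/(259 − 8.6) = 1.0343
ABV = (1.0637 − 1.0343)·131.25

3.8469 % ABV


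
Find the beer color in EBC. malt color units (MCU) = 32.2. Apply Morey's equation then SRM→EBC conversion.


SRM = 1.4922·MCU^0.6859;  EBC = SRM·1.97
SRM = 1.4922·32.2^0.6859 = 16.1460
EBC = 16.1460·1.97

31.8077 EBC


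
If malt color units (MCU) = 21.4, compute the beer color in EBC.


SRM = 1.4922·MCU^0.6859;  EBC = SRM·1.97
SRM = 1.4922·21.4^0.6859 = 12.1999
EBC = 12.1999·1.97

24.0339 EBC


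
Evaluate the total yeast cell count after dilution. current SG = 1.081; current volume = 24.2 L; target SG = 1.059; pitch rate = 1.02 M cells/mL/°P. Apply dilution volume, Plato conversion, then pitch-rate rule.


V_w = V·((SG_c−1)/(SG_t−1)−1);  °P = 259 − 259/SG_t;  cells = rate·(V+V_w)·°P
V_w = 24.2·((1.081−1)/(1.059−1)−1) = 9.0237
V_final = 24.2 + 9.0237 = 33.2237
°P = 259 − 259/1.059 = 14.4297
cells = 1.02·33.2237·14.4297

488.9949 billion cells


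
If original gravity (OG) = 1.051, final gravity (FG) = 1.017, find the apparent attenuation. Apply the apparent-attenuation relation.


AA = (OG − FG)/(OG − 1) · 100
AA = (1.051 − 1.017)/(1.051 − 1) · 100

66.6667 %


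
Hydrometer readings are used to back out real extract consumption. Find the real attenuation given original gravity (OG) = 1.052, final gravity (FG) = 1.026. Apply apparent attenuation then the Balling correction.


AA = (OG−FG)/(OG−1)·100;  RA = AA·0.8192
AA = (1.052 − 1.026)/(1.052 − 1)·100 = 50.0000
RA = 50.0000·0.8192

40.9600 %


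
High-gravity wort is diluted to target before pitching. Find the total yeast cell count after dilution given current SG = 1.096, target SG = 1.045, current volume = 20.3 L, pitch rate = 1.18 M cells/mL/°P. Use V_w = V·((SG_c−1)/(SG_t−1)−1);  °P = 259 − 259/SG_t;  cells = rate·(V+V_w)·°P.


V_w = 20.3·((1.096−1)/(1.045−1)−1) = 23.0067
V_final = 20.3 + 23.0067 = 43.3067
°P = 259 − 259/1.045 = 11.1531
cells = 1.18·43.3067·11.1531

569.9447 billion cells


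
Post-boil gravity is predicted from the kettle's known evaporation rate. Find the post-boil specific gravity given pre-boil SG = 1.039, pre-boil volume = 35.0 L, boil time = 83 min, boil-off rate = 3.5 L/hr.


V_post = V_pre − rate·(t/60);  SG_post = 1 + (SG_pre−1)·V_pre/V_post
V_post = 35.0 − 3.5·(83/60) = 30.1583
SG_post = 1 + (1.039 − 1)·35.0/30.1583

1.0453


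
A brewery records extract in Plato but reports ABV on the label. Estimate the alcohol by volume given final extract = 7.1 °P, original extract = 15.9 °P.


SG = 259/(259 − P);  ABV = (OG − FG)·131.25
OG = 259/(259 − 15.9) = 1.0654
FG = 259/(259 − 7.1) = 1.0282
ABV = (1.0654 − 1.0282)·131.25

4.8850 % ABV


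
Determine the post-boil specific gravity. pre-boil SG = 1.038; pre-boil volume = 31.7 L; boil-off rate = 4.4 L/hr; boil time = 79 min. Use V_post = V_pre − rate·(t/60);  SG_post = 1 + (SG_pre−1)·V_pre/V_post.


V_post = 31.7 − 4.4·(79/60) = 25.9067
SG_post = 1 + (1.038 − 1)·31.7/25.9067

1.0465


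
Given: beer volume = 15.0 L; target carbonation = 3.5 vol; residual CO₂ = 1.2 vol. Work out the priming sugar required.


sugar = (target − residual)·4.0·V
sugar = (3.5 − 1.2)·4.0·15.0

138.0000 g


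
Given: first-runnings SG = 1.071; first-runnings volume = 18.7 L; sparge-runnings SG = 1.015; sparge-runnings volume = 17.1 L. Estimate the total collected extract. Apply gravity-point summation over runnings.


total = Σ (SG_i − 1)·1000·V_i
first = (1.071 − 1)·1000·18.7 = 1327.7000
sparge = (1.015 − 1)·1000·17.1 = 256.5000
total = 1327.7000 + 256.5000

1584.2000 gravity·L


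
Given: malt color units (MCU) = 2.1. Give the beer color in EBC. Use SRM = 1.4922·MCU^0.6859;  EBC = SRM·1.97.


SRM = 1.4922·2.1^0.6859 = 2.4822
EBC = 2.4822·1.97

4.8899 EBC


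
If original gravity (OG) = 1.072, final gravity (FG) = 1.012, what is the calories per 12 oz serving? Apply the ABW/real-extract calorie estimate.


ABW = (OG−FG)·131.25·0.79/FG;  °P = 259 − 259/SG (for OG→OE and FG→AE);  RE = 0.1808·OE + 0.8192·AE;  Cal = (6.9·ABW + 4·(RE−0.1))·FG·3.55
ABW = (1.072 − 1.012)·131.25·0.79/1.012 = 6.1475
OE = 259 − 259/1.072 = 17.3955 °P
AE = 259 − 259/1.012 = 3.0711 °P
RE = 0.1808·17.3955 + 0.8192·3.0711 = 5.6610 °P
Cal = (6.9·6.1475 + 4·(5.6610−0.1))·1.012·3.55

232.3032 kcal


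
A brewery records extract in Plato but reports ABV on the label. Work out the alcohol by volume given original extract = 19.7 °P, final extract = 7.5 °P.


SG = 259/(259 − P);  ABV = (OG − FG)·131.25
OG = 259/(259 − 19.7) = 1.0823
FG = 259/(259 − 7.5) = 1.0298
ABV = (1.0823 − 1.0298)·131.25

6.8909 % ABV


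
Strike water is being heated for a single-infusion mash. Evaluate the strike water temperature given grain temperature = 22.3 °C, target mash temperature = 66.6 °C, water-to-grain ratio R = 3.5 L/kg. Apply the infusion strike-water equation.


T_strike = (0.41/R)·(T_mash − T_grain) + T_mash
T_strike = (0.41/3.5)·(66.6 − 22.3) + 66.6

71.7894 °C


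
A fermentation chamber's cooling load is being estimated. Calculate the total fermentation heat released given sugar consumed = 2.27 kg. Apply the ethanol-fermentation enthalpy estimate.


Q = m_sugar · 590 kJ/kg
Q = 2.27 · 590

1339.3000 kJ


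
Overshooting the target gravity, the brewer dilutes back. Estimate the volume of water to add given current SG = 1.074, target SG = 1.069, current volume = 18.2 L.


V_water = V·((SG_curr − 1)/(SG_target − 1) − 1)
V_water = 18.2·((1.074 − 1)/(1.069 − 1) − 1)

1.3188 L


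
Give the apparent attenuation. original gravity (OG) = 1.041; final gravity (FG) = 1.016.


AA = (OG − FG)/(OG − 1) · 100
AA = (1.041 − 1.016)/(1.041 − 1) · 100

60.9756 %


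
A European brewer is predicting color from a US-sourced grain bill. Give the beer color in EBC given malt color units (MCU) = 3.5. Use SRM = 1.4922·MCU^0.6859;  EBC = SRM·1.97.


SRM = 1.4922·3.5^0.6859 = 3.5237
EBC = 3.5237·1.97

6.9418 EBC


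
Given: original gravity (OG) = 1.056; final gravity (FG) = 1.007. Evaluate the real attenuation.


AA = (OG−FG)/(OG−1)·100;  RA = AA·0.8192
AA = (1.056 − 1.007)/(1.056 − 1)·100 = 87.5000
RA = 87.5000·0.8192

71.6800 %


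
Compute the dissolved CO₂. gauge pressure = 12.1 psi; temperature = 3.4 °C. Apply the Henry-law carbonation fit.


vols = (P + 14.695)·(0.01821 + 0.09011·e^(−0.04·T))
vols = (12.1 + 14.695)·(0.01821 + 0.09011·e^(−0.04·3.4))

2.5954 volumes


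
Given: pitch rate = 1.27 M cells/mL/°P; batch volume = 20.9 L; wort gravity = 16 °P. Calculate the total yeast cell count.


cells (billions) = rate · V_L · °P
cells = 1.27 · 20.9 · 16

424.6880 billion cells


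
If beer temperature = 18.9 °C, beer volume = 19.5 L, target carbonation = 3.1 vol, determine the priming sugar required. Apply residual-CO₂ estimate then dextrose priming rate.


residual = 14.695·(0.01821 + 0.09011·e^(−0.04·T));  sugar = (target − residual)·4.0·V
residual = 14.695·(0.01821 + 0.09011·e^(−0.04·18.9)) = 0.8893
sugar = (3.1 − 0.8893)·4.0·19.5

172.4310 g


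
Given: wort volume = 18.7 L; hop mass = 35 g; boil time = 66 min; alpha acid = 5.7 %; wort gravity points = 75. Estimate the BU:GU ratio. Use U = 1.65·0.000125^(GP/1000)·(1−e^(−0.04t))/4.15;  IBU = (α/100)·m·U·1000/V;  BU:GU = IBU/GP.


U = 1.65·0.000125^(75/1000)·(1−e^(−0.04·66))/4.15 = 0.1882
IBU = (5.7/100)·35·0.1882·1000/18.7 = 20.0748
BU:GU = 20.0748/75

0.2677


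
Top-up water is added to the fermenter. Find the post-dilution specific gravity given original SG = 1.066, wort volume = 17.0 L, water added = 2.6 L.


SG_new = 1 + (SG_old − 1)·V_old/(V_old + V_water)
pts = (1.066 − 1)·1000·17.0/(17.0 + 2.6) = 57.2449
SG_new = 1 + 57.2449/1000

1.0572


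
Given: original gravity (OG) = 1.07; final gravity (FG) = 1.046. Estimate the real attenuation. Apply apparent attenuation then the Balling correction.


AA = (OG−FG)/(OG−1)·100;  RA = AA·0.8192
AA = (1.07 − 1.046)/(1.07 − 1)·100 = 34.2857
RA = 34.2857·0.8192

28.0869 %


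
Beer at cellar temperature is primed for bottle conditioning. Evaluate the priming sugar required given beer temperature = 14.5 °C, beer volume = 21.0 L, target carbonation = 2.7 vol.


residual = 14.695·(0.01821 + 0.09011·e^(−0.04·T));  sugar = (target − residual)·4.0·V
residual = 14.695·(0.01821 + 0.09011·e^(−0.04·14.5)) = 1.0090
sugar = (2.7 − 1.0090)·4.0·21.0

142.0445 g


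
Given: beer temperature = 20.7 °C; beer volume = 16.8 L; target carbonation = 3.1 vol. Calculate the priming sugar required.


residual = 14.695·(0.01821 + 0.09011·e^(−0.04·T));  sugar = (target − residual)·4.0·V
residual = 14.695·(0.01821 + 0.09011·e^(−0.04·20.7)) = 0.8462
sugar = (3.1 − 0.8462)·4.0·16.8

151.4585 g


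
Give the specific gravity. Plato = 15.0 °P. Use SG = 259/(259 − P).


SG = 259/(259 − 15.0)

1.0615


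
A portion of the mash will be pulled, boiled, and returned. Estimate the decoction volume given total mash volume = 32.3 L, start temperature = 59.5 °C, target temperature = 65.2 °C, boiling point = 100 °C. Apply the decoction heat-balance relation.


V_dec = V_total·(T_target − T_start)/(T_boil − T_start)
V_dec = 32.3·(65.2 − 59.5)/(100 − 59.5)

4.5459 L


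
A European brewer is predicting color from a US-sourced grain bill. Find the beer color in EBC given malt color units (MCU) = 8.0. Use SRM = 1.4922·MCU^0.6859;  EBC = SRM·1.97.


SRM = 1.4922·8.0^0.6859 = 6.2124
EBC = 6.2124·1.97

12.2383 EBC


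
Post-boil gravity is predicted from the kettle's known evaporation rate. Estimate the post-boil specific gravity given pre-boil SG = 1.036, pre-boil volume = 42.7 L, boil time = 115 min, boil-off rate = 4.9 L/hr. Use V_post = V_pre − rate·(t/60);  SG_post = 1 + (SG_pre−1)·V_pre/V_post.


V_post = 42.7 − 4.9·(115/60) = 33.3083
SG_post = 1 + (1.036 − 1)·42.7/33.3083

1.0462


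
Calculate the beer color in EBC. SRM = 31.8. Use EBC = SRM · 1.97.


EBC = 31.8 · 1.97

62.6460 EBC


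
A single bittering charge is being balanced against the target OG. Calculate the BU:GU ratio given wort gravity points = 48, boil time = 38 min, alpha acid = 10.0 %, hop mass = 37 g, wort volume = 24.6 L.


U = 1.65·0.000125^(GP/1000)·(1−e^(−0.04t))/4.15;  IBU = (α/100)·m·U·1000/V;  BU:GU = IBU/GP
U = 1.65·0.000125^(48/1000)·(1−e^(−0.04·38))/4.15 = 0.2018
IBU = (10.0/100)·37·0.2018·1000/24.6 = 30.3505
BU:GU = 30.3505/48

0.6323


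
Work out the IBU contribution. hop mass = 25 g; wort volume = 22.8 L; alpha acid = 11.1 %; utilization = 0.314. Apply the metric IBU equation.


IBU = (α/100)·mass·U·1000 / V
IBU = (11.1/100)·25·0.314·1000 / 22.8

38.2171 IBU


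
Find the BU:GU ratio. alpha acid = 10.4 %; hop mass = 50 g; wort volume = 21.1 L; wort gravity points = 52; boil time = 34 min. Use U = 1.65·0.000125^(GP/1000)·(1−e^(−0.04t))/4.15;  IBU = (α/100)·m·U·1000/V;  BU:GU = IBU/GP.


U = 1.65·0.000125^(52/1000)·(1−e^(−0.04·34))/4.15 = 0.1852
IBU = (10.4/100)·50·0.1852·1000/21.1 = 45.6439
BU:GU = 45.6439/52

0.8778


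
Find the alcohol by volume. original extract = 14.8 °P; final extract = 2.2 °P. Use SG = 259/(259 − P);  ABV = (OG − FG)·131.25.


OG = 259/(259 − 14.8) = 1.0606
FG = 259/(259 − 2.2) = 1.0086
ABV = (1.0606 − 1.0086)·131.25

6.8301 % ABV


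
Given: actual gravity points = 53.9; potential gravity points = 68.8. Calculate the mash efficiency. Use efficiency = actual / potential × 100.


efficiency = 53.9 / 68.8 × 100

78.3430 %


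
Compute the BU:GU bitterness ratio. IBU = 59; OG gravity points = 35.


BU:GU = IBU / OG_points
BU:GU = 59 / 35

1.6857


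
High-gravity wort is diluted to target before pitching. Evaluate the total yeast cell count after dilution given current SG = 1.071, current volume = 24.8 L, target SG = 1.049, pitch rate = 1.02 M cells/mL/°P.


V_w = V·((SG_c−1)/(SG_t−1)−1);  °P = 259 − 259/SG_t;  cells = rate·(V+V_w)·°P
V_w = 24.8·((1.071−1)/(1.049−1)−1) = 11.1347
V_final = 24.8 + 11.1347 = 35.9347
°P = 259 − 259/1.049 = 12.0982
cells = 1.02·35.9347·12.0982

443.4396 billion cells


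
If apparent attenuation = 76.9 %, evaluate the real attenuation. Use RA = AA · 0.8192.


RA = 76.9 · 0.8192

62.9965 %


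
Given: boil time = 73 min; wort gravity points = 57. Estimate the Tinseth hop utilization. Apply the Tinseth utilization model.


U = 1.65·0.000125^(GP/1000) · (1 − e^(−0.04·t))/4.15
bigness = 1.65·0.000125^(57/1000) = 0.9886
boil_factor = (1 − e^(−0.04·73))/4.15 = 0.2280
U = 0.9886 · 0.2280

0.2254


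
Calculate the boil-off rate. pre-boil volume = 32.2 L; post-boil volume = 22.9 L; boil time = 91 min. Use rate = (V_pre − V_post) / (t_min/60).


rate = (32.2 − 22.9) / (91/60)

6.1319 L/hr


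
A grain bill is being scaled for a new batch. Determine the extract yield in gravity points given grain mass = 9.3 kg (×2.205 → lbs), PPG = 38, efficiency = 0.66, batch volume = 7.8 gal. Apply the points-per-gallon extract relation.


points = lbs × PPG × eff / vol
lbs = 9.3 × 2.205 = 20.5065
points = 20.5065 × 38 × 0.66 / 7.8

65.9363 points


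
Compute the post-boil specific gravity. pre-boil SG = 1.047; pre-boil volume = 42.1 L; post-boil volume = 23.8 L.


SG_post = 1 + (SG_pre − 1)·V_pre/V_post
pts_pre = (1.047 − 1)·1000 = 47.0000
pts_post = 47.0000·42.1/23.8 = 83.1387
SG_post = 1 + 83.1387/1000

1.0831


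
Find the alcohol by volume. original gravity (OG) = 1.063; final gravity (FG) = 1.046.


ABV = (OG − FG) · 131.25
ABV = (1.063 − 1.046) · 131.25

2.2312 % ABV


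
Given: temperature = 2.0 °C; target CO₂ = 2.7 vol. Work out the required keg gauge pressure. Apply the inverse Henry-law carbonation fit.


psi = vols/(0.01821 + 0.09011·e^(−0.04·T)) − 14.695
psi = 2.7/(0.01821 + 0.09011·e^(−0.04·2.0)) − 14.695

11.9343 psi


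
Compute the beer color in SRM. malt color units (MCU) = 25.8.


SRM = 1.4922 · MCU^0.6859
SRM = 1.4922 · 25.8^0.6859

13.8694 SRM


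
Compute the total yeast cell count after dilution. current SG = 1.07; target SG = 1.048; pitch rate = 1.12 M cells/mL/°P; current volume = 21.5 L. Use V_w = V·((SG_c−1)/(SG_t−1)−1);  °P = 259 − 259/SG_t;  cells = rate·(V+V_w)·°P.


V_w = 21.5·((1.07−1)/(1.048−1)−1) = 9.8542
V_final = 21.5 + 9.8542 = 31.3542
°P = 259 − 259/1.048 = 11.8626
cells = 1.12·31.3542·11.8626

416.5748 billion cells


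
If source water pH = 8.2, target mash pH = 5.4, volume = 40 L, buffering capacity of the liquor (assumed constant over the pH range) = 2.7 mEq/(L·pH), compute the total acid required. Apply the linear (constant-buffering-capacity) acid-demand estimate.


acid = buffering capacity · (pH_source − pH_target) · V
acid = 2.7 · (8.2 − 5.4) · 40

302.4000 mEq


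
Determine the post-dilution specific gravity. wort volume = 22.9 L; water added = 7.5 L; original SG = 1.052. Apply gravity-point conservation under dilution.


SG_new = 1 + (SG_old − 1)·V_old/(V_old + V_water)
pts = (1.052 − 1)·1000·22.9/(22.9 + 7.5) = 39.1711
SG_new = 1 + 39.1711/1000

1.0392


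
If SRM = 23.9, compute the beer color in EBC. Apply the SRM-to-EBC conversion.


EBC = SRM · 1.97
EBC = 23.9 · 1.97

47.0830 EBC


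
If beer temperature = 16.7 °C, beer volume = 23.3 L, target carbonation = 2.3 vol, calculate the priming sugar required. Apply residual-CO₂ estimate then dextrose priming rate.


residual = 14.695·(0.01821 + 0.09011·e^(−0.04·T));  sugar = (target − residual)·4.0·V
residual = 14.695·(0.01821 + 0.09011·e^(−0.04·16.7)) = 0.9465
sugar = (2.3 − 0.9465)·4.0·23.3

126.1425 g


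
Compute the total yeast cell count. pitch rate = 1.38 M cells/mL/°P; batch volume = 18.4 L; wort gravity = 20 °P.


cells (billions) = rate · V_L · °P
cells = 1.38 · 18.4 · 20

507.8400 billion cells


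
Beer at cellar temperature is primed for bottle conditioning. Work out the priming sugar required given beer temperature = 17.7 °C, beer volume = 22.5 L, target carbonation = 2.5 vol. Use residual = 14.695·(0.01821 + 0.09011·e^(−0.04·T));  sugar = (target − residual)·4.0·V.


residual = 14.695·(0.01821 + 0.09011·e^(−0.04·17.7)) = 0.9199
sugar = (2.5 − 0.9199)·4.0·22.5

142.2074 g


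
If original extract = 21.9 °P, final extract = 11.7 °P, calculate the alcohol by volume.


SG = 259/(259 − P);  ABV = (OG − FG)·131.25
OG = 259/(259 − 21.9) = 1.0924
FG = 259/(259 − 11.7) = 1.0473
ABV = (1.0924 − 1.0473)·131.25

5.9135 % ABV


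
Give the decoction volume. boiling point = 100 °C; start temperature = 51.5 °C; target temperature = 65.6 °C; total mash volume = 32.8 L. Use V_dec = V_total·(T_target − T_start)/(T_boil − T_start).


V_dec = 32.8·(65.6 − 51.5)/(100 − 51.5)

9.5357 L


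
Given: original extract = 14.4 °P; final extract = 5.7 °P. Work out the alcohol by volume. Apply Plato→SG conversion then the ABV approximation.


SG = 259/(259 − P);  ABV = (OG − FG)·131.25
OG = 259/(259 − 14.4) = 1.0589
FG = 259/(259 − 5.7) = 1.0225
ABV = (1.0589 − 1.0225)·131.25

4.7734 % ABV


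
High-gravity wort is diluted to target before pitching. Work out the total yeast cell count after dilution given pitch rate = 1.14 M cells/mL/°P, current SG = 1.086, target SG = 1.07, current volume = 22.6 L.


V_w = V·((SG_c−1)/(SG_t−1)−1);  °P = 259 − 259/SG_t;  cells = rate·(V+V_w)·°P
V_w = 22.6·((1.086−1)/(1.07−1)−1) = 5.1657
V_final = 22.6 + 5.1657 = 27.7657
°P = 259 − 259/1.07 = 16.9439
cells = 1.14·27.7657·16.9439

536.3246 billion cells


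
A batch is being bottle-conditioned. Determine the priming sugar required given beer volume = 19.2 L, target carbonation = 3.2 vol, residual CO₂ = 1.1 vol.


sugar = (target − residual)·4.0·V
sugar = (3.2 − 1.1)·4.0·19.2

161.2800 g


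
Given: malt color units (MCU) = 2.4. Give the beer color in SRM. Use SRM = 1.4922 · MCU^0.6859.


SRM = 1.4922 · 2.4^0.6859

2.7203 SRM


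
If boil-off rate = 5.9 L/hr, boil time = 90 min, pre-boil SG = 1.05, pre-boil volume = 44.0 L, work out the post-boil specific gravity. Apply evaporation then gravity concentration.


V_post = V_pre − rate·(t/60);  SG_post = 1 + (SG_pre−1)·V_pre/V_post
V_post = 44.0 − 5.9·(90/60) = 35.1500
SG_post = 1 + (1.05 − 1)·44.0/35.1500

1.0626


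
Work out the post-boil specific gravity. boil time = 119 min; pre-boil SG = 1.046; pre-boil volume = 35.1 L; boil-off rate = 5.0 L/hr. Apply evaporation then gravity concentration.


V_post = V_pre − rate·(t/60);  SG_post = 1 + (SG_pre−1)·V_pre/V_post
V_post = 35.1 − 5.0·(119/60) = 25.1833
SG_post = 1 + (1.046 − 1)·35.1/25.1833

1.0641


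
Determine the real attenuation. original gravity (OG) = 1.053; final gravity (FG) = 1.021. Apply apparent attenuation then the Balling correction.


AA = (OG−FG)/(OG−1)·100;  RA = AA·0.8192
AA = (1.053 − 1.021)/(1.053 − 1)·100 = 60.3774
RA = 60.3774·0.8192

49.4611 %


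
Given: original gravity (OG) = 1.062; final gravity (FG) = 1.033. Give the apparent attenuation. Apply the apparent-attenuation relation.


AA = (OG − FG)/(OG − 1) · 100
AA = (1.062 − 1.033)/(1.062 − 1) · 100

46.7742 %


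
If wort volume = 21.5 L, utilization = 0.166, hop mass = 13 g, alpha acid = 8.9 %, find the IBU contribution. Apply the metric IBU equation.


IBU = (α/100)·mass·U·1000 / V
IBU = (8.9/100)·13·0.166·1000 / 21.5

8.9331 IBU


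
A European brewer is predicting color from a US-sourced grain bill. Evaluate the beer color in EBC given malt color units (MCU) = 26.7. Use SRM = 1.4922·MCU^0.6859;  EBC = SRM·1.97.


SRM = 1.4922·26.7^0.6859 = 14.1994
EBC = 14.1994·1.97

27.9729 EBC


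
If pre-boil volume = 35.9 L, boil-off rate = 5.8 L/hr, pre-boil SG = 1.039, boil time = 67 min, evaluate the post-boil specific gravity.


V_post = V_pre − rate·(t/60);  SG_post = 1 + (SG_pre−1)·V_pre/V_post
V_post = 35.9 − 5.8·(67/60) = 29.4233
SG_post = 1 + (1.039 − 1)·35.9/29.4233

1.0476


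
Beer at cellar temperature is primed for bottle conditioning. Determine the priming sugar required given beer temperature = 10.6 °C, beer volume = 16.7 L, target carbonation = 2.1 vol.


residual = 14.695·(0.01821 + 0.09011·e^(−0.04·T));  sugar = (target − residual)·4.0·V
residual = 14.695·(0.01821 + 0.09011·e^(−0.04·10.6)) = 1.1342
sugar = (2.1 − 1.1342)·4.0·16.7

64.5180 g


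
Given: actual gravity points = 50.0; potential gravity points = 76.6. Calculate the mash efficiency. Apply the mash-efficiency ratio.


efficiency = actual / potential × 100
efficiency = 50.0 / 76.6 × 100

65.2742 %


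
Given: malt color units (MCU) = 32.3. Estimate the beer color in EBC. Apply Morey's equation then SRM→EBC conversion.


SRM = 1.4922·MCU^0.6859;  EBC = SRM·1.97
SRM = 1.4922·32.3^0.6859 = 16.1804
EBC = 16.1804·1.97

31.8754 EBC


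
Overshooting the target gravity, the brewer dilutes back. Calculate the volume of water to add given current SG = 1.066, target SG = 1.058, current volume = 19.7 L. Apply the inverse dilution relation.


V_water = V·((SG_curr − 1)/(SG_target − 1) − 1)
V_water = 19.7·((1.066 − 1)/(1.058 − 1) − 1)

2.7172 L


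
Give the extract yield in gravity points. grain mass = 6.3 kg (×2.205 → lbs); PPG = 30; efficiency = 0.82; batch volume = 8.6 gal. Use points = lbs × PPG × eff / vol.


lbs = 6.3 × 2.205 = 13.8915
points = 13.8915 × 30 × 0.82 / 8.6

39.7362 points


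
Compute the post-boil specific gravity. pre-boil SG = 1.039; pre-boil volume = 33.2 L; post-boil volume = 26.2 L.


SG_post = 1 + (SG_pre − 1)·V_pre/V_post
pts_pre = (1.039 − 1)·1000 = 39.0000
pts_post = 39.0000·33.2/26.2 = 49.4198
SG_post = 1 + 49.4198/1000

1.0494


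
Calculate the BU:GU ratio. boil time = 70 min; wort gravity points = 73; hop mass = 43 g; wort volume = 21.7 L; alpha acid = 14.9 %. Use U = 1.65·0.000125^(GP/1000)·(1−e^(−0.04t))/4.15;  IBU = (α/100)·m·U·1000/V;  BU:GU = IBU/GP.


U = 1.65·0.000125^(73/1000)·(1−e^(−0.04·70))/4.15 = 0.1938
IBU = (14.9/100)·43·0.1938·1000/21.7 = 57.2083
BU:GU = 57.2083/73

0.7837


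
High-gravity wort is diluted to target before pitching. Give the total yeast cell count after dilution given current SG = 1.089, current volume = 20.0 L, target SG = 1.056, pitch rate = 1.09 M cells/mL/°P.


V_w = V·((SG_c−1)/(SG_t−1)−1);  °P = 259 − 259/SG_t;  cells = rate·(V+V_w)·°P
V_w = 20.0·((1.089−1)/(1.056−1)−1) = 11.7857
V_final = 20.0 + 11.7857 = 31.7857
°P = 259 − 259/1.056 = 13.7348
cells = 1.09·31.7857·13.7348

475.8634 billion cells


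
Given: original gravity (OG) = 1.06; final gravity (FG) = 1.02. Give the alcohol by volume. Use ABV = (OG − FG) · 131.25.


ABV = (1.06 − 1.02) · 131.25

5.2500 % ABV


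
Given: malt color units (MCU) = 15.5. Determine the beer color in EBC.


SRM = 1.4922·MCU^0.6859;  EBC = SRM·1.97
SRM = 1.4922·15.5^0.6859 = 9.7786
EBC = 9.7786·1.97

19.2638 EBC


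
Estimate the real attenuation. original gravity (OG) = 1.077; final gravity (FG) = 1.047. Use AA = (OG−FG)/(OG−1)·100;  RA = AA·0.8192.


AA = (1.077 − 1.047)/(1.077 − 1)·100 = 38.9610
RA = 38.9610·0.8192

31.9169 %


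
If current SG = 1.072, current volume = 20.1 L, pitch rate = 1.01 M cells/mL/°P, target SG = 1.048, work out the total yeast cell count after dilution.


V_w = V·((SG_c−1)/(SG_t−1)−1);  °P = 259 − 259/SG_t;  cells = rate·(V+V_w)·°P
V_w = 20.1·((1.072−1)/(1.048−1)−1) = 10.0500
V_final = 20.1 + 10.0500 = 30.1500
°P = 259 − 259/1.048 = 11.8626
cells = 1.01·30.1500·11.8626

361.2338 billion cells


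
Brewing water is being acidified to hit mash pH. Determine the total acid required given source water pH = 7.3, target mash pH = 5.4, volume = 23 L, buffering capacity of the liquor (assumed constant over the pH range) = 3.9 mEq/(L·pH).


acid = buffering capacity · (pH_source − pH_target) · V
acid = 3.9 · (7.3 − 5.4) · 23

170.4300 mEq


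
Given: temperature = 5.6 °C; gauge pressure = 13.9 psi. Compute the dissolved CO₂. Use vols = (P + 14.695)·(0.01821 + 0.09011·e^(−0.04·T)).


vols = (13.9 + 14.695)·(0.01821 + 0.09011·e^(−0.04·5.6))

2.5803 volumes


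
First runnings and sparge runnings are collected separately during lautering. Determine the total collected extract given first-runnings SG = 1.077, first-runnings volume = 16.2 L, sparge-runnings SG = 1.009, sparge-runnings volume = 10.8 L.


total = Σ (SG_i − 1)·1000·V_i
first = (1.077 − 1)·1000·16.2 = 1247.4000
sparge = (1.009 − 1)·1000·10.8 = 97.2000
total = 1247.4000 + 97.2000

1344.6000 gravity·L


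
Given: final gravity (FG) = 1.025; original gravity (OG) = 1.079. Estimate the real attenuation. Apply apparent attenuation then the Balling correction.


AA = (OG−FG)/(OG−1)·100;  RA = AA·0.8192
AA = (1.079 − 1.025)/(1.079 − 1)·100 = 68.3544
RA = 68.3544·0.8192

55.9959 %


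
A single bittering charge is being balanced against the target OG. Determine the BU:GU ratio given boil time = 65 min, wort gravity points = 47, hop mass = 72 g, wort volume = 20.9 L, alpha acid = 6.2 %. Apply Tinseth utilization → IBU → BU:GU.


U = 1.65·0.000125^(GP/1000)·(1−e^(−0.04t))/4.15;  IBU = (α/100)·m·U·1000/V;  BU:GU = IBU/GP
U = 1.65·0.000125^(47/1000)·(1−e^(−0.04·65))/4.15 = 0.2413
IBU = (6.2/100)·72·0.2413·1000/20.9 = 51.5289
BU:GU = 51.5289/47

1.0964


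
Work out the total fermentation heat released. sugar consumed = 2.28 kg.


Q = m_sugar · 590 kJ/kg
Q = 2.28 · 590

1345.2000 kJ


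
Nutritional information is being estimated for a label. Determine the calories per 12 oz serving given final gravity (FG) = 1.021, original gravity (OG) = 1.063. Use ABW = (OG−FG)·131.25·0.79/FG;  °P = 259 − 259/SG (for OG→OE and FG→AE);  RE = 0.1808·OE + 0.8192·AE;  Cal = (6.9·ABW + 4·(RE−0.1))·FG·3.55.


ABW = (1.063 − 1.021)·131.25·0.79/1.021 = 4.2653
OE = 259 − 259/1.063 = 15.3500 °P
AE = 259 − 259/1.021 = 5.3271 °P
RE = 0.1808·15.3500 + 0.8192·5.3271 = 7.1393 °P
Cal = (6.9·4.2653 + 4·(7.1393−0.1))·1.021·3.55

208.7292 kcal


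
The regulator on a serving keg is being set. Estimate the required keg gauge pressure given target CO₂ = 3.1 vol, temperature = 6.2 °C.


psi = vols/(0.01821 + 0.09011·e^(−0.04·T)) − 14.695
psi = 3.1/(0.01821 + 0.09011·e^(−0.04·6.2)) − 14.695

20.3221 psi


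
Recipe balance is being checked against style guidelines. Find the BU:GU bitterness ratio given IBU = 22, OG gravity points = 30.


BU:GU = IBU / OG_points
BU:GU = 22 / 30

0.7333


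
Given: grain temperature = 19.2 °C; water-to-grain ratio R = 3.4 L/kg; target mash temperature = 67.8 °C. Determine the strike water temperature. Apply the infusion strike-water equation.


T_strike = (0.41/R)·(T_mash − T_grain) + T_mash
T_strike = (0.41/3.4)·(67.8 − 19.2) + 67.8

73.6606 °C


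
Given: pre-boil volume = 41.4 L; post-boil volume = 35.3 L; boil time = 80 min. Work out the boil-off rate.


rate = (V_pre − V_post) / (t_min/60)
rate = (41.4 − 35.3) / (80/60)

4.5750 L/hr


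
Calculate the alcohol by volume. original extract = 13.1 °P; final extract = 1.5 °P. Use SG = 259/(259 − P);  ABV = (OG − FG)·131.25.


OG = 259/(259 − 13.1) = 1.0533
FG = 259/(259 − 1.5) = 1.0058
ABV = (1.0533 − 1.0058)·131.25

6.2276 % ABV


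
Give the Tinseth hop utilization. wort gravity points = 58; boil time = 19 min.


U = 1.65·0.000125^(GP/1000) · (1 − e^(−0.04·t))/4.15
bigness = 1.65·0.000125^(58/1000) = 0.9797
boil_factor = (1 − e^(−0.04·19))/4.15 = 0.1283
U = 0.9797 · 0.1283

0.1257


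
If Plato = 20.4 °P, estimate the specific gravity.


SG = 259/(259 − P)
SG = 259/(259 − 20.4)

1.0855


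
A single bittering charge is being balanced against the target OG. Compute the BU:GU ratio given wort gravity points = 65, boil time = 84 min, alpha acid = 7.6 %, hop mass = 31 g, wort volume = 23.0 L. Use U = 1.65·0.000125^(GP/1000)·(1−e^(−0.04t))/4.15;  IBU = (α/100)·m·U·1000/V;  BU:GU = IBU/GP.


U = 1.65·0.000125^(65/1000)·(1−e^(−0.04·84))/4.15 = 0.2140
IBU = (7.6/100)·31·0.2140·1000/23.0 = 21.9194
BU:GU = 21.9194/65

0.3372


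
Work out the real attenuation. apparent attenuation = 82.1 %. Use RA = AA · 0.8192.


RA = 82.1 · 0.8192

67.2563 %


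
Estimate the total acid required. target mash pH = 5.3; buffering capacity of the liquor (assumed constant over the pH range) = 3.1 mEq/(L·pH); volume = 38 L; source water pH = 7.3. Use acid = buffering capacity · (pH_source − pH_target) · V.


acid = 3.1 · (7.3 − 5.3) · 38

235.6000 mEq


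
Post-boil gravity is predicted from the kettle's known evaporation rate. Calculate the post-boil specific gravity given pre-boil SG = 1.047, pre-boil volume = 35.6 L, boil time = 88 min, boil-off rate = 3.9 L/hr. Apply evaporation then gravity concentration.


V_post = V_pre − rate·(t/60);  SG_post = 1 + (SG_pre−1)·V_pre/V_post
V_post = 35.6 − 3.9·(88/60) = 29.8800
SG_post = 1 + (1.047 − 1)·35.6/29.8800

1.0560


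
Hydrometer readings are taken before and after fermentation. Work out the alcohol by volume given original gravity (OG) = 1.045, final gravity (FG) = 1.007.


ABV = (OG − FG) · 131.25
ABV = (1.045 − 1.007) · 131.25

4.9875 % ABV


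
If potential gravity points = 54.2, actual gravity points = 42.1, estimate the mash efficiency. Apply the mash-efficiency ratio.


efficiency = actual / potential × 100
efficiency = 42.1 / 54.2 × 100

77.6753 %


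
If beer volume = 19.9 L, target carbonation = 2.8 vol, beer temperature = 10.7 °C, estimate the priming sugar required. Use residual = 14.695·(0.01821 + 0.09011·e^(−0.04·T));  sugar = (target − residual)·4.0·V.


residual = 14.695·(0.01821 + 0.09011·e^(−0.04·10.7)) = 1.1307
sugar = (2.8 − 1.1307)·4.0·19.9

132.8761 g


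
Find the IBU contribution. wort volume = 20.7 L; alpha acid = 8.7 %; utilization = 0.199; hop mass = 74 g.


IBU = (α/100)·mass·U·1000 / V
IBU = (8.7/100)·74·0.199·1000 / 20.7

61.8919 IBU


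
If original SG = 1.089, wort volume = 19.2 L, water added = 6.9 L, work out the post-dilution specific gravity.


SG_new = 1 + (SG_old − 1)·V_old/(V_old + V_water)
pts = (1.089 − 1)·1000·19.2/(19.2 + 6.9) = 65.4713
SG_new = 1 + 65.4713/1000

1.0655


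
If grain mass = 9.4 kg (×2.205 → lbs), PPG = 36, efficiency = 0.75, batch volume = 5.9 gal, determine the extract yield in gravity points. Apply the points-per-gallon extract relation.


points = lbs × PPG × eff / vol
lbs = 9.4 × 2.205 = 20.7270
points = 20.7270 × 36 × 0.75 / 5.9

94.8524 points


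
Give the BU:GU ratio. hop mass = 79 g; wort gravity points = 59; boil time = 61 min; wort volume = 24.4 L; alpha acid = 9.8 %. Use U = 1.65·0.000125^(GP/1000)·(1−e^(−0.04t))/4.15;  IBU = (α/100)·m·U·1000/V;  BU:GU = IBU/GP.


U = 1.65·0.000125^(59/1000)·(1−e^(−0.04·61))/4.15 = 0.2136
IBU = (9.8/100)·79·0.2136·1000/24.4 = 67.7659
BU:GU = 67.7659/59

1.1486


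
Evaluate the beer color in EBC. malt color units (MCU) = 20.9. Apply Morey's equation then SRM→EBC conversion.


SRM = 1.4922·MCU^0.6859;  EBC = SRM·1.97
SRM = 1.4922·20.9^0.6859 = 12.0037
EBC = 12.0037·1.97

23.6473 EBC


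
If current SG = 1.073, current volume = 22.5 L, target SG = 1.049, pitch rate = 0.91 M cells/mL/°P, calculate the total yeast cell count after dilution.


V_w = V·((SG_c−1)/(SG_t−1)−1);  °P = 259 − 259/SG_t;  cells = rate·(V+V_w)·°P
V_w = 22.5·((1.073−1)/(1.049−1)−1) = 11.0204
V_final = 22.5 + 11.0204 = 33.5204
°P = 259 − 259/1.049 = 12.0982
cells = 0.91·33.5204·12.0982

369.0380 billion cells


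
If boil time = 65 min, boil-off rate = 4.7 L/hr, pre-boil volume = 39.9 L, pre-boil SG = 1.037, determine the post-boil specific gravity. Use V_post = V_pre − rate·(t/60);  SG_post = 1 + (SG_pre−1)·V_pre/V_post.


V_post = 39.9 − 4.7·(65/60) = 34.8083
SG_post = 1 + (1.037 − 1)·39.9/34.8083

1.0424


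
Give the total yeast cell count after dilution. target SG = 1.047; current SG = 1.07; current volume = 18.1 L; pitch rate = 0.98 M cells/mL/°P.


V_w = V·((SG_c−1)/(SG_t−1)−1);  °P = 259 − 259/SG_t;  cells = rate·(V+V_w)·°P
V_w = 18.1·((1.07−1)/(1.047−1)−1) = 8.8574
V_final = 18.1 + 8.8574 = 26.9574
°P = 259 − 259/1.047 = 11.6266
cells = 0.98·26.9574·11.6266

307.1537 billion cells


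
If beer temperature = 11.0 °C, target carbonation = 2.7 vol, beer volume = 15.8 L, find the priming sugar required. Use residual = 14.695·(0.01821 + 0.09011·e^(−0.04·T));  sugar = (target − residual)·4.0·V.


residual = 14.695·(0.01821 + 0.09011·e^(−0.04·11.0)) = 1.1204
sugar = (2.7 − 1.1204)·4.0·15.8

99.8303 g


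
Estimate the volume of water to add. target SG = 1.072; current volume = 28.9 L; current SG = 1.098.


V_water = V·((SG_curr − 1)/(SG_target − 1) − 1)
V_water = 28.9·((1.098 − 1)/(1.072 − 1) − 1)

10.4361 L


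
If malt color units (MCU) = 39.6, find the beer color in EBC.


SRM = 1.4922·MCU^0.6859;  EBC = SRM·1.97
SRM = 1.4922·39.6^0.6859 = 18.6074
EBC = 18.6074·1.97

36.6566 EBC


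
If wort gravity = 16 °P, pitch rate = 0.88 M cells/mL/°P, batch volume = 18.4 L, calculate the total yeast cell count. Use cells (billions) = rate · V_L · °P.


cells = 0.88 · 18.4 · 16

259.0720 billion cells


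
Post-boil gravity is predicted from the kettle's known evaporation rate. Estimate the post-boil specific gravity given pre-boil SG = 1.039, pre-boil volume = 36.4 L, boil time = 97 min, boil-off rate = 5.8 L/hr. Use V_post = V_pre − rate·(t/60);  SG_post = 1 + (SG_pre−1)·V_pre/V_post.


V_post = 36.4 − 5.8·(97/60) = 27.0233
SG_post = 1 + (1.039 − 1)·36.4/27.0233

1.0525


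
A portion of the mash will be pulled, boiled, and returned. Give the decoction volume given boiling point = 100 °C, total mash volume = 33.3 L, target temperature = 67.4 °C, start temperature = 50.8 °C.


V_dec = V_total·(T_target − T_start)/(T_boil − T_start)
V_dec = 33.3·(67.4 − 50.8)/(100 − 50.8)

11.2354 L


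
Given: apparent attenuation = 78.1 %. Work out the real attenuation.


RA = AA · 0.8192
RA = 78.1 · 0.8192

63.9795 %


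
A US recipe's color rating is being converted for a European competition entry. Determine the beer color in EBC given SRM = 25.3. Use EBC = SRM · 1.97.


EBC = 25.3 · 1.97

49.8410 EBC


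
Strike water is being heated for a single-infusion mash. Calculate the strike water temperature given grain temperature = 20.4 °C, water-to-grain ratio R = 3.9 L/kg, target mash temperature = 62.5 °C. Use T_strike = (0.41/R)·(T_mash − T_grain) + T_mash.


T_strike = (0.41/3.9)·(62.5 − 20.4) + 62.5

66.9259 °C


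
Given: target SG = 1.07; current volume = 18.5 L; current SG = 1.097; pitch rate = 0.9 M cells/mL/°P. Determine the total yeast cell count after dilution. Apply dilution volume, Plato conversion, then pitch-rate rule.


V_w = V·((SG_c−1)/(SG_t−1)−1);  °P = 259 − 259/SG_t;  cells = rate·(V+V_w)·°P
V_w = 18.5·((1.097−1)/(1.07−1)−1) = 7.1357
V_final = 18.5 + 7.1357 = 25.6357
°P = 259 − 259/1.07 = 16.9439
cells = 0.9·25.6357·16.9439

390.9327 billion cells


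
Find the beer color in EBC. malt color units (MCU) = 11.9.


SRM = 1.4922·MCU^0.6859;  EBC = SRM·1.97
SRM = 1.4922·11.9^0.6859 = 8.1573
EBC = 8.1573·1.97

16.0698 EBC


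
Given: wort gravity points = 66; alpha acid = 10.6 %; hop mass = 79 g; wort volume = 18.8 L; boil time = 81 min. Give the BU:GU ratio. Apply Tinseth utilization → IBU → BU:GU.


U = 1.65·0.000125^(GP/1000)·(1−e^(−0.04t))/4.15;  IBU = (α/100)·m·U·1000/V;  BU:GU = IBU/GP
U = 1.65·0.000125^(66/1000)·(1−e^(−0.04·81))/4.15 = 0.2111
IBU = (10.6/100)·79·0.2111·1000/18.8 = 94.0278
BU:GU = 94.0278/66

1.4247
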